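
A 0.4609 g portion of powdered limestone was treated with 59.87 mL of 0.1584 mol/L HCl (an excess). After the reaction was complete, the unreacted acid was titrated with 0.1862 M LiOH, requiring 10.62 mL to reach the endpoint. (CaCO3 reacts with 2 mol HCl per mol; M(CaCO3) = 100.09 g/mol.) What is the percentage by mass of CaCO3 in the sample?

81.5%

Total n(HCl) added = 0.1584 x 0.05987 = 0.009483 mol.
n(LiOH) used = 0.1862 x 0.01062 = 0.001977 mol, which equals the excess n(HCl).
So n(HCl) consumed by the sample = 0.009483 - 0.001977 = 0.007506 mol.
n(CaCO3) = 0.007506 / 2 = 0.003753 mol.
mass CaCO3 = 0.003753 x 100.09 = 0.3756 g, so %CaCO3 = 0.3756/0.4609 x 100 = 81.5%.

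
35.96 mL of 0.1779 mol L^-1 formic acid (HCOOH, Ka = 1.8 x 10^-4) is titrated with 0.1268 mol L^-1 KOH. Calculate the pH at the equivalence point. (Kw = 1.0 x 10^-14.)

n(HCOOH) = 0.1779 x 0.03596 = 0.006397 mol; V(KOH) at equivalence = 0.006397/0.1268 = 0.05045 L.
At equivalence all the acid is converted to HCOO-; total volume = 0.03596 + 0.05045 = 0.08641 L, so [HCOO-] = 0.006397/0.08641 = 0.07403 M.
Kb = Kw/Ka = 1.0e-14 / 1.8 x 10^-4 = 5.56e-11.
[OH^-] = sqrt(Kb x [HCOO-]) = sqrt(5.56e-11 x 0.07403) = 2.03e-6 M.
pOH = 5.69, so pH = 14.00 - 5.69 = 8.31.

8.31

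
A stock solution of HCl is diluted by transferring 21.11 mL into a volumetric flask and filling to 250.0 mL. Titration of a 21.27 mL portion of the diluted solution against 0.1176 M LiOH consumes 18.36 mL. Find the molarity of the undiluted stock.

n(LiOH) = 0.1176 x 0.01836 = 0.002159 mol.
n(HCl) in the aliquot = 0.002159 mol.
[diluted HCl] = 0.002159 / 0.02127 = 0.1015 M.
Dilution factor = 250.0/21.11 = 11.84, so [stock] = 0.1015 x 11.84 = 1.20 M.

1.20 M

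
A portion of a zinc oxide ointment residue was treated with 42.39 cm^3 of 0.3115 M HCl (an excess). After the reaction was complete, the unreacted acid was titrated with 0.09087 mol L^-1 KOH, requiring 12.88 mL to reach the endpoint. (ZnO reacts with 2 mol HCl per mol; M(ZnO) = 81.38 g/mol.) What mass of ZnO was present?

0.490 g

Total n(HCl) added = 0.3115 x 0.04239 = 0.01320 mol.
n(KOH) used = 0.09087 x 0.01288 = 0.001170 mol, which equals the excess n(HCl).
So n(HCl) consumed by the sample = 0.01320 - 0.001170 = 0.01203 mol.
n(ZnO) = 0.01203 / 2 = 0.006017 mol.
mass = 0.006017 mol x 81.38 g/mol = 0.490 g.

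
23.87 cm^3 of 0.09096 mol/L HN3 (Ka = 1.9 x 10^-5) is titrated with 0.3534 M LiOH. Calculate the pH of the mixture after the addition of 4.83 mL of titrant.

Initial n(HN3) = 0.09096 x 0.02387 = 0.002171 mol.
n(LiOH) added = 0.3534 x 0.004830 = 0.001707 mol, converting that many moles of HN3 to N3-.
Remaining n(HN3) = 0.0004643 mol; n(N3-) = 0.001707 mol.
By Henderson-Hasselbalch, pH = pKa + log([A^-]/[HA]) = 4.72 + log(0.001707/0.0004643) = 4.72 + (+0.57) = 5.29.

5.29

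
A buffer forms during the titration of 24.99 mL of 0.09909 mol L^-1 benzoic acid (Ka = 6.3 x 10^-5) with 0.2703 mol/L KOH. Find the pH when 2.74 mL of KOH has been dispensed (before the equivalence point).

Initial n(C6H5COOH) = 0.09909 x 0.02499 = 0.002476 mol.
n(KOH) added = 0.2703 x 0.002740 = 0.0007406 mol, converting that many moles of C6H5COOH to C6H5COO-.
Remaining n(C6H5COOH) = 0.001736 mol; n(C6H5COO-) = 0.0007406 mol.
By Henderson-Hasselbalch, pH = pKa + log([A^-]/[HA]) = 4.20 + log(0.0007406/0.001736) = 4.20 + (-0.37) = 3.83.

3.83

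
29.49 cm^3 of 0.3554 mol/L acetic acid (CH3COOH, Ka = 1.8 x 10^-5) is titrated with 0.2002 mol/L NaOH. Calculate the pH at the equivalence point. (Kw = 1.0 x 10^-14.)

n(CH3COOH) = 0.3554 x 0.02949 = 0.01048 mol; V(NaOH) at equivalence = 0.01048/0.2002 = 0.05235 L.
At equivalence all the acid is converted to CH3COO-; total volume = 0.02949 + 0.05235 = 0.08184 L, so [CH3COO-] = 0.01048/0.08184 = 0.1281 M.
Kb = Kw/Ka = 1.0e-14 / 1.8 x 10^-5 = 5.56e-10.
[OH^-] = sqrt(Kb x [CH3COO-]) = sqrt(5.56e-10 x 0.1281) = 8.43e-6 M.
pOH = 5.07, so pH = 14.00 - 5.07 = 8.93.

8.93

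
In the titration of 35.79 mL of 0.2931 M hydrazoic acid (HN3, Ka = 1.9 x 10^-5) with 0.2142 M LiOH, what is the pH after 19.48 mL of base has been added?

Initial n(HN3) = 0.2931 x 0.03579 = 0.01049 mol.
n(LiOH) added = 0.2142 x 0.01948 = 0.004173 mol, converting that many moles of HN3 to N3-.
Remaining n(HN3) = 0.006317 mol; n(N3-) = 0.004173 mol.
By Henderson-Hasselbalch, pH = pKa + log([A^-]/[HA]) = 4.72 + log(0.004173/0.006317) = 4.72 + (-0.18) = 4.54.

4.54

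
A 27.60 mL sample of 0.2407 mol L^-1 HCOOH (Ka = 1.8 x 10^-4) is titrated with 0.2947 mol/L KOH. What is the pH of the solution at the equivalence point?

8.43

n(HCOOH) = 0.2407 x 0.02760 = 0.006643 mol; V(KOH) at equivalence = 0.006643/0.2947 = 0.02254 L.
At equivalence all the acid is converted to HCOO-; total volume = 0.02760 + 0.02254 = 0.05014 L, so [HCOO-] = 0.006643/0.05014 = 0.1325 M.
Kb = Kw/Ka = 1.0e-14 / 1.8 x 10^-4 = 5.56e-11.
[OH^-] = sqrt(Kb x [HCOO-]) = sqrt(5.56e-11 x 0.1325) = 2.71e-6 M.
pOH = 5.57, so pH = 14.00 - 5.57 = 8.43.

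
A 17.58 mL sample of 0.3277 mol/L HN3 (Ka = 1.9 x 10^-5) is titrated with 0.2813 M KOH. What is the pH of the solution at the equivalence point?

n(HN3) = 0.3277 x 0.01758 = 0.005761 mol; V(KOH) at equivalence = 0.005761/0.2813 = 0.02048 L.
At equivalence all the acid is converted to N3-; total volume = 0.01758 + 0.02048 = 0.03806 L, so [N3-] = 0.005761/0.03806 = 0.1514 M.
Kb = Kw/Ka = 1.0e-14 / 1.9 x 10^-5 = 5.26e-10.
[OH^-] = sqrt(Kb x [N3-]) = sqrt(5.26e-10 x 0.1514) = 8.93e-6 M.
pOH = 5.05, so pH = 14.00 - 5.05 = 8.95.

8.95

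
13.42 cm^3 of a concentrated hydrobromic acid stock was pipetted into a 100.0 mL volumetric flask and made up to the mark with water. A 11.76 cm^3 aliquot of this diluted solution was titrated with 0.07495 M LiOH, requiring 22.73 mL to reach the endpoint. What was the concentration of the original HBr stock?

n(LiOH) = 0.07495 x 0.02273 = 0.001704 mol.
n(HBr) in the aliquot = 0.001704 mol.
[diluted HBr] = 0.001704 / 0.01176 = 0.1449 M.
Dilution factor = 100.0/13.42 = 7.452, so [stock] = 0.1449 x 7.452 = 1.08 M.

1.08 M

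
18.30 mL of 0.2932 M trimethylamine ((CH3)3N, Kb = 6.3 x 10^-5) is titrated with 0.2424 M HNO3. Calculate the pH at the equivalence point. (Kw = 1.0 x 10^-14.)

n((CH3)3N) = 0.2932 x 0.01830 = 0.005366 mol; V(HNO3) at equivalence = 0.005366/0.2424 = 0.02214 L.
At equivalence the base is fully converted to (CH3)3NH+; total volume = 0.04044 L, so [(CH3)3NH+] = 0.005366/0.04044 = 0.1327 M.
Ka((CH3)3NH+) = Kw/Kb = 1.0e-14 / 6.3 x 10^-5 = 1.59e-10.
[H^+] = sqrt(Ka x [(CH3)3NH+]) = sqrt(1.59e-10 x 0.1327) = 4.59e-6 M.
pH = -log(4.59e-6) = 5.34.

5.34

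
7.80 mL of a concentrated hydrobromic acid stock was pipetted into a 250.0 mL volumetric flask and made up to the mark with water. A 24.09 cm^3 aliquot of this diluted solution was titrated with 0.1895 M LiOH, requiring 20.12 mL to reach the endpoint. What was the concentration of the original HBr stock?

n(LiOH) = 0.1895 x 0.02012 = 0.003813 mol.
n(HBr) in the aliquot = 0.003813 mol.
[diluted HBr] = 0.003813 / 0.02409 = 0.1583 M.
Dilution factor = 250.0/7.800 = 32.05, so [stock] = 0.1583 x 32.05 = 5.07 M.

5.07 M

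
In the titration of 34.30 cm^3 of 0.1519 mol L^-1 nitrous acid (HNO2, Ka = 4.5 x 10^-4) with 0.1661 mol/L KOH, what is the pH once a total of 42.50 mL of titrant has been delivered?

n(acid) = 0.1519 x 0.03430 = 0.005210 mol; n(KOH) added = 0.1661 x 0.04250 = 0.007059 mol.
Base is in excess by 0.007059 - 0.005210 = 0.001849 mol in a total volume of 0.07680 L.
[OH^-] = 0.001849/0.07680 = 0.02408 M, so pOH = 1.62 and pH = 14.00 - 1.62 = 12.38.

12.38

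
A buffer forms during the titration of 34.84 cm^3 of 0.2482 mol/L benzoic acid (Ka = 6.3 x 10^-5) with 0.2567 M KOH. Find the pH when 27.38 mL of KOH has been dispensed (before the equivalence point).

4.84

Initial n(C6H5COOH) = 0.2482 x 0.03484 = 0.008647 mol.
n(KOH) added = 0.2567 x 0.02738 = 0.007028 mol, converting that many moles of C6H5COOH to C6H5COO-.
Remaining n(C6H5COOH) = 0.001619 mol; n(C6H5COO-) = 0.007028 mol.
By Henderson-Hasselbalch, pH = pKa + log([A^-]/[HA]) = 4.20 + log(0.007028/0.001619) = 4.20 + (+0.64) = 4.84.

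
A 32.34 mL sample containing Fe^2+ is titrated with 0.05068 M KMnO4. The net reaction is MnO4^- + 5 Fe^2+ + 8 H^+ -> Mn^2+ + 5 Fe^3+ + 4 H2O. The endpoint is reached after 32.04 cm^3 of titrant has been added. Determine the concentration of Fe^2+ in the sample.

0.251 M

n(KMnO4) = 0.05068 x 0.03204 = 0.001624 mol.
From the balanced equation, 1 mol KMnO4 reacts with 5 mol Fe^2+, so n(Fe^2+) = 0.001624 x 5/1 = 0.008119 mol.
[Fe^2+] = 0.008119 / 0.03234 L = 0.251 M.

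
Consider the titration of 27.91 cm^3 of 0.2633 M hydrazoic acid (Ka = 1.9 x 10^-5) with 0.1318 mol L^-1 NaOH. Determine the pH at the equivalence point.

8.83

n(HN3) = 0.2633 x 0.02791 = 0.007349 mol; V(NaOH) at equivalence = 0.007349/0.1318 = 0.05576 L.
At equivalence all the acid is converted to N3-; total volume = 0.02791 + 0.05576 = 0.08367 L, so [N3-] = 0.007349/0.08367 = 0.08783 M.
Kb = Kw/Ka = 1.0e-14 / 1.9 x 10^-5 = 5.26e-10.
[OH^-] = sqrt(Kb x [N3-]) = sqrt(5.26e-10 x 0.08783) = 6.80e-6 M.
pOH = 5.17, so pH = 14.00 - 5.17 = 8.83.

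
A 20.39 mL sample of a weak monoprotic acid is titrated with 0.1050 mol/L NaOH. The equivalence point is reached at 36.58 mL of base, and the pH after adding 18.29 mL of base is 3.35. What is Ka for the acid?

18.29 mL is half of the equivalence volume, so this is the half-equivalence point where [HA] = [A^-].
At half-equivalence pH = pKa, so pKa = 3.35.
Ka = 10^(-3.35) = 4.5 x 10^-4.

4.5 x 10^-4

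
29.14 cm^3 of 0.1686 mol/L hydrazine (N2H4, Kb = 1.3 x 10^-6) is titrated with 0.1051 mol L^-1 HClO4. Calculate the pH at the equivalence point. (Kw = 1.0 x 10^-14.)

n(N2H4) = 0.1686 x 0.02914 = 0.004913 mol; V(HClO4) at equivalence = 0.004913/0.1051 = 0.04675 L.
At equivalence the base is fully converted to N2H5+; total volume = 0.07589 L, so [N2H5+] = 0.004913/0.07589 = 0.06474 M.
Ka(N2H5+) = Kw/Kb = 1.0e-14 / 1.3 x 10^-6 = 7.69e-9.
[H^+] = sqrt(Ka x [N2H5+]) = sqrt(7.69e-9 x 0.06474) = 2.23e-5 M.
pH = -log(2.23e-5) = 4.65.

4.65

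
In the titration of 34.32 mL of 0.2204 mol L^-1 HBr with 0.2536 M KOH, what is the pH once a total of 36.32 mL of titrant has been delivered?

n(acid) = 0.2204 x 0.03432 = 0.007564 mol; n(KOH) added = 0.2536 x 0.03632 = 0.009211 mol.
Base is in excess by 0.009211 - 0.007564 = 0.001647 mol in a total volume of 0.07064 L.
[OH^-] = 0.001647/0.07064 = 0.02331 M, so pOH = 1.63 and pH = 14.00 - 1.63 = 12.37.

12.37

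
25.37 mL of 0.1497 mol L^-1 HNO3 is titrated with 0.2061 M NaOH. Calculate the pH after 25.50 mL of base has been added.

12.46

n(acid) = 0.1497 x 0.02537 = 0.003798 mol; n(NaOH) added = 0.2061 x 0.02550 = 0.005256 mol.
Base is in excess by 0.005256 - 0.003798 = 0.001458 mol in a total volume of 0.05087 L.
[OH^-] = 0.001458/0.05087 = 0.02865 M, so pOH = 1.54 and pH = 14.00 - 1.54 = 12.46.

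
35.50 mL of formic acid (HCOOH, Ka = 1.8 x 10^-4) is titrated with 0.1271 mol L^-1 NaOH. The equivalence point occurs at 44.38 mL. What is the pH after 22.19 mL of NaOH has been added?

22.19 mL is exactly half the equivalence volume (44.38/2), i.e. the half-equivalence point.
There, n(HA) = n(A^-), so pH = pKa = -log(1.8 x 10^-4) = 3.74.

3.74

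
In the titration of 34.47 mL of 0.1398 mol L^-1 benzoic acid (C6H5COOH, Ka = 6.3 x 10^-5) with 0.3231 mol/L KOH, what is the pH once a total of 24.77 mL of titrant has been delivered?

12.73

n(acid) = 0.1398 x 0.03447 = 0.004819 mol; n(KOH) added = 0.3231 x 0.02477 = 0.008003 mol.
Base is in excess by 0.008003 - 0.004819 = 0.003184 mol in a total volume of 0.05924 L.
[OH^-] = 0.003184/0.05924 = 0.05375 M, so pOH = 1.27 and pH = 14.00 - 1.27 = 12.73.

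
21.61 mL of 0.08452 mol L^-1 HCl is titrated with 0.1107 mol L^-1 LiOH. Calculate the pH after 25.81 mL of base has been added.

12.34

n(acid) = 0.08452 x 0.02161 = 0.001826 mol; n(LiOH) added = 0.1107 x 0.02581 = 0.002857 mol.
Base is in excess by 0.002857 - 0.001826 = 0.001031 mol in a total volume of 0.04742 L.
[OH^-] = 0.001031/0.04742 = 0.02174 M, so pOH = 1.66 and pH = 14.00 - 1.66 = 12.34.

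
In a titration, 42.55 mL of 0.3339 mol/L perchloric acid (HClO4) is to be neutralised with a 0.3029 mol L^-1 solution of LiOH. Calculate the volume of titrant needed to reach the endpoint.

n(HClO4) = 0.3339 mol/L x 0.04255 L = 0.01421 mol.
At equivalence n(LiOH) = n(HClO4) = 0.01421 mol.
V(LiOH) = 0.01421 / 0.3029 = 0.04690 L = 46.9 mL.

46.9 mL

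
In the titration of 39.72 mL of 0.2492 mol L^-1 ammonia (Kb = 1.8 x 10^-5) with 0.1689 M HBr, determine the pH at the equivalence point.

5.13

n(NH3) = 0.2492 x 0.03972 = 0.009898 mol; V(HBr) at equivalence = 0.009898/0.1689 = 0.05860 L.
At equivalence the base is fully converted to NH4+; total volume = 0.09832 L, so [NH4+] = 0.009898/0.09832 = 0.1007 M.
Ka(NH4+) = Kw/Kb = 1.0e-14 / 1.8 x 10^-5 = 5.56e-10.
[H^+] = sqrt(Ka x [NH4+]) = sqrt(5.56e-10 x 0.1007) = 7.48e-6 M.
pH = -log(7.48e-6) = 5.13.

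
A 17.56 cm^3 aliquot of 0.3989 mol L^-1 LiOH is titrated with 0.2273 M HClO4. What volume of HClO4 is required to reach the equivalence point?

n(LiOH) = 0.3989 mol/L x 0.01756 L = 0.007005 mol.
At equivalence n(HClO4) = n(LiOH) = 0.007005 mol.
V(HClO4) = 0.007005 / 0.2273 = 0.03082 L = 30.8 mL.

30.8 mL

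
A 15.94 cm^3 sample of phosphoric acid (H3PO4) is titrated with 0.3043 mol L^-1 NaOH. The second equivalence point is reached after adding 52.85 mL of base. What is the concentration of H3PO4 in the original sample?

0.504 M

n(NaOH) = 0.3043 x 0.05285 = 0.01608 mol.
At the second equivalence point, 2 mol OH^- react per mol H3PO4, so n(H3PO4) = 0.01608 / 2 = 0.008041 mol.
[H3PO4] = 0.008041 / 0.01594 L = 0.504 M.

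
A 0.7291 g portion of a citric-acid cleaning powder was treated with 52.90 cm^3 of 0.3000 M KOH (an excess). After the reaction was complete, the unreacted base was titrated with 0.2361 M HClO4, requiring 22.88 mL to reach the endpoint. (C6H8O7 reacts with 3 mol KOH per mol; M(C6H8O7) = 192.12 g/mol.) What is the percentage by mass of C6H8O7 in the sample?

Total n(KOH) added = 0.3000 x 0.05290 = 0.01587 mol.
n(HClO4) used = 0.2361 x 0.02288 = 0.005402 mol, which equals the excess n(KOH).
So n(KOH) consumed by the sample = 0.01587 - 0.005402 = 0.01047 mol.
n(C6H8O7) = 0.01047 / 3 = 0.003489 mol.
mass C6H8O7 = 0.003489 x 192.12 = 0.6704 g, so %C6H8O7 = 0.6704/0.7291 x 100 = 91.9%.

91.9%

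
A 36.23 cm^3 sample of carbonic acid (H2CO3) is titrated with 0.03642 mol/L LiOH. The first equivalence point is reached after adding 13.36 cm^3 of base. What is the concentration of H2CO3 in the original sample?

n(LiOH) = 0.03642 x 0.01336 = 0.0004866 mol.
At the first equivalence point, 1 mol OH^- react per mol H2CO3, so n(H2CO3) = 0.0004866 / 1 = 0.0004866 mol.
[H2CO3] = 0.0004866 / 0.03623 L = 0.0134 M.

0.0134 M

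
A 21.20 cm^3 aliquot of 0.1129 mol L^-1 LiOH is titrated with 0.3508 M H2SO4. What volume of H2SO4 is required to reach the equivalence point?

3.41 mL

n(LiOH) = 0.1129 mol/L x 0.02120 L = 0.002393 mol.
The neutralisation is 2 LiOH : 1 H2SO4, so n(H2SO4) = 0.002393 x 1/2 = 0.001197 mol.
V(H2SO4) = 0.001197 / 0.3508 = 0.003411 L = 3.41 mL.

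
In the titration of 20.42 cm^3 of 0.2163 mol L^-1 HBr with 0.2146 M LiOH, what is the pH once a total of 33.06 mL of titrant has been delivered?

12.70

n(acid) = 0.2163 x 0.02042 = 0.004417 mol; n(LiOH) added = 0.2146 x 0.03306 = 0.007095 mol.
Base is in excess by 0.007095 - 0.004417 = 0.002678 mol in a total volume of 0.05348 L.
[OH^-] = 0.002678/0.05348 = 0.05007 M, so pOH = 1.30 and pH = 14.00 - 1.30 = 12.70.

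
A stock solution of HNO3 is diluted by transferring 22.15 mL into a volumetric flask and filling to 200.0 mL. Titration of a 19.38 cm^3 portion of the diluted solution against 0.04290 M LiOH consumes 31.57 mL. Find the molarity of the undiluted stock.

0.631 M

n(LiOH) = 0.04290 x 0.03157 = 0.001354 mol.
n(HNO3) in the aliquot = 0.001354 mol.
[diluted HNO3] = 0.001354 / 0.01938 = 0.06988 M.
Dilution factor = 200.0/22.15 = 9.029, so [stock] = 0.06988 x 9.029 = 0.631 M.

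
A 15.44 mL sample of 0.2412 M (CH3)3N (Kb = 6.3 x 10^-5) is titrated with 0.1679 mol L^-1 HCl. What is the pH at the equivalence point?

5.40

n((CH3)3N) = 0.2412 x 0.01544 = 0.003724 mol; V(HCl) at equivalence = 0.003724/0.1679 = 0.02218 L.
At equivalence the base is fully converted to (CH3)3NH+; total volume = 0.03762 L, so [(CH3)3NH+] = 0.003724/0.03762 = 0.09899 M.
Ka((CH3)3NH+) = Kw/Kb = 1.0e-14 / 6.3 x 10^-5 = 1.59e-10.
[H^+] = sqrt(Ka x [(CH3)3NH+]) = sqrt(1.59e-10 x 0.09899) = 3.96e-6 M.
pH = -log(3.96e-6) = 5.40.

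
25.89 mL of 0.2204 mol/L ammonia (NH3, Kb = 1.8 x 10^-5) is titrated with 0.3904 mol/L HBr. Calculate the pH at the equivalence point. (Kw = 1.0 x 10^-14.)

5.05

n(NH3) = 0.2204 x 0.02589 = 0.005706 mol; V(HBr) at equivalence = 0.005706/0.3904 = 0.01462 L.
At equivalence the base is fully converted to NH4+; total volume = 0.04051 L, so [NH4+] = 0.005706/0.04051 = 0.1409 M.
Ka(NH4+) = Kw/Kb = 1.0e-14 / 1.8 x 10^-5 = 5.56e-10.
[H^+] = sqrt(Ka x [NH4+]) = sqrt(5.56e-10 x 0.1409) = 8.85e-6 M.
pH = -log(8.85e-6) = 5.05.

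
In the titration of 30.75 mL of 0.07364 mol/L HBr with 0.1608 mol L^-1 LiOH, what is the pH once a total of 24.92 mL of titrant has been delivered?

n(acid) = 0.07364 x 0.03075 = 0.002264 mol; n(LiOH) added = 0.1608 x 0.02492 = 0.004007 mol.
Base is in excess by 0.004007 - 0.002264 = 0.001743 mol in a total volume of 0.05567 L.
[OH^-] = 0.001743/0.05567 = 0.03130 M, so pOH = 1.50 and pH = 14.00 - 1.50 = 12.50.

12.50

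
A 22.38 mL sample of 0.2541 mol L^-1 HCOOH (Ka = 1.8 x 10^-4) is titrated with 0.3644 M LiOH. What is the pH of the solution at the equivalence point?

n(HCOOH) = 0.2541 x 0.02238 = 0.005687 mol; V(LiOH) at equivalence = 0.005687/0.3644 = 0.01561 L.
At equivalence all the acid is converted to HCOO-; total volume = 0.02238 + 0.01561 = 0.03799 L, so [HCOO-] = 0.005687/0.03799 = 0.1497 M.
Kb = Kw/Ka = 1.0e-14 / 1.8 x 10^-4 = 5.56e-11.
[OH^-] = sqrt(Kb x [HCOO-]) = sqrt(5.56e-11 x 0.1497) = 2.88e-6 M.
pOH = 5.54, so pH = 14.00 - 5.54 = 8.46.

8.46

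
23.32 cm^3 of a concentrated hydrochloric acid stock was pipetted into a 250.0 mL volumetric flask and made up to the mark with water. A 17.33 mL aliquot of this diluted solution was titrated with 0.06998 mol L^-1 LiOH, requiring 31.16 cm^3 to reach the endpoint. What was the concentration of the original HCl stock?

n(LiOH) = 0.06998 x 0.03116 = 0.002181 mol.
n(HCl) in the aliquot = 0.002181 mol.
[diluted HCl] = 0.002181 / 0.01733 = 0.1258 M.
Dilution factor = 250.0/23.32 = 10.72, so [stock] = 0.1258 x 10.72 = 1.35 M.

1.35 M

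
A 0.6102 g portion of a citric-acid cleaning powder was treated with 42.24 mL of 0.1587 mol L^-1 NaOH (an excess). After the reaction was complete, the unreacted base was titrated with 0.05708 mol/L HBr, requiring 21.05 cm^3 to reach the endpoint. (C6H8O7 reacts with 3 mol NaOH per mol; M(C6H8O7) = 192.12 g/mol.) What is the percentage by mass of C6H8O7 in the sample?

Total n(NaOH) added = 0.1587 x 0.04224 = 0.006703 mol.
n(HBr) used = 0.05708 x 0.02105 = 0.001202 mol, which equals the excess n(NaOH).
So n(NaOH) consumed by the sample = 0.006703 - 0.001202 = 0.005502 mol.
n(C6H8O7) = 0.005502 / 3 = 0.001834 mol.
mass C6H8O7 = 0.001834 x 192.12 = 0.3523 g, so %C6H8O7 = 0.3523/0.6102 x 100 = 57.7%.

57.7%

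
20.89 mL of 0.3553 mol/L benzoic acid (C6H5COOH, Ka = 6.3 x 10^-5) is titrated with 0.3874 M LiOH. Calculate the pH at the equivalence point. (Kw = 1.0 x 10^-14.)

8.73

n(C6H5COOH) = 0.3553 x 0.02089 = 0.007422 mol; V(LiOH) at equivalence = 0.007422/0.3874 = 0.01916 L.
At equivalence all the acid is converted to C6H5COO-; total volume = 0.02089 + 0.01916 = 0.04005 L, so [C6H5COO-] = 0.007422/0.04005 = 0.1853 M.
Kb = Kw/Ka = 1.0e-14 / 6.3 x 10^-5 = 1.59e-10.
[OH^-] = sqrt(Kb x [C6H5COO-]) = sqrt(1.59e-10 x 0.1853) = 5.42e-6 M.
pOH = 5.27, so pH = 14.00 - 5.27 = 8.73.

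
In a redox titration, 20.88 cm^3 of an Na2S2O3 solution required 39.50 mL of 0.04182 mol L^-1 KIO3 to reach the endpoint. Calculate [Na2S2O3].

0.475 M

n(KIO3) = 0.04182 x 0.03950 = 0.001652 mol.
From the balanced equation, 1 mol KIO3 reacts with 6 mol Na2S2O3, so n(Na2S2O3) = 0.001652 x 6/1 = 0.009911 mol.
[Na2S2O3] = 0.009911 / 0.02088 L = 0.475 M.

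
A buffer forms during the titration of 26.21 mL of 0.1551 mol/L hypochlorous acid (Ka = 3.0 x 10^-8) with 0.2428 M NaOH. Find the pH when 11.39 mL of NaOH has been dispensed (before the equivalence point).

7.85

Initial n(HClO) = 0.1551 x 0.02621 = 0.004065 mol.
n(NaOH) added = 0.2428 x 0.01139 = 0.002765 mol, converting that many moles of HClO to ClO-.
Remaining n(HClO) = 0.001300 mol; n(ClO-) = 0.002765 mol.
By Henderson-Hasselbalch, pH = pKa + log([A^-]/[HA]) = 7.52 + log(0.002765/0.001300) = 7.52 + (+0.33) = 7.85.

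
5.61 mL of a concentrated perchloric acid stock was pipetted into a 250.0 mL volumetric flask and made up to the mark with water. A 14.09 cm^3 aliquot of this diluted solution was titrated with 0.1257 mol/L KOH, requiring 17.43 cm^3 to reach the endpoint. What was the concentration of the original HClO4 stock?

n(KOH) = 0.1257 x 0.01743 = 0.002191 mol.
n(HClO4) in the aliquot = 0.002191 mol.
[diluted HClO4] = 0.002191 / 0.01409 = 0.1555 M.
Dilution factor = 250.0/5.610 = 44.56, so [stock] = 0.1555 x 44.56 = 6.93 M.

6.93 M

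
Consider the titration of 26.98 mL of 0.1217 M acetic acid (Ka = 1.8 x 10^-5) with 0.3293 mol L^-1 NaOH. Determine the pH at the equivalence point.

8.85

n(CH3COOH) = 0.1217 x 0.02698 = 0.003283 mol; V(NaOH) at equivalence = 0.003283/0.3293 = 0.009971 L.
At equivalence all the acid is converted to CH3COO-; total volume = 0.02698 + 0.009971 = 0.03695 L, so [CH3COO-] = 0.003283/0.03695 = 0.08886 M.
Kb = Kw/Ka = 1.0e-14 / 1.8 x 10^-5 = 5.56e-10.
[OH^-] = sqrt(Kb x [CH3COO-]) = sqrt(5.56e-10 x 0.08886) = 7.03e-6 M.
pOH = 5.15, so pH = 14.00 - 5.15 = 8.85.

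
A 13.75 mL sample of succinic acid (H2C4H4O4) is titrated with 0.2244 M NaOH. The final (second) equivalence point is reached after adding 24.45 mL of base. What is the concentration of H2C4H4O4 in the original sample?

0.200 M

n(NaOH) = 0.2244 x 0.02445 = 0.005487 mol.
At the final (second) equivalence point, 2 mol OH^- react per mol H2C4H4O4, so n(H2C4H4O4) = 0.005487 / 2 = 0.002743 mol.
[H2C4H4O4] = 0.002743 / 0.01375 L = 0.200 M.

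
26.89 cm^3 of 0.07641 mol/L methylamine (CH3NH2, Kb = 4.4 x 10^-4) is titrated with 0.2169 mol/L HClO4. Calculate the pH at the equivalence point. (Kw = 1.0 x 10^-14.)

5.95

n(CH3NH2) = 0.07641 x 0.02689 = 0.002055 mol; V(HClO4) at equivalence = 0.002055/0.2169 = 0.009473 L.
At equivalence the base is fully converted to CH3NH3+; total volume = 0.03636 L, so [CH3NH3+] = 0.002055/0.03636 = 0.05650 M.
Ka(CH3NH3+) = Kw/Kb = 1.0e-14 / 4.4 x 10^-4 = 2.27e-11.
[H^+] = sqrt(Ka x [CH3NH3+]) = sqrt(2.27e-11 x 0.05650) = 1.13e-6 M.
pH = -log(1.13e-6) = 5.95.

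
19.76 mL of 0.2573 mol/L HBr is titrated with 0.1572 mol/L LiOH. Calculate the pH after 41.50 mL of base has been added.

n(acid) = 0.2573 x 0.01976 = 0.005084 mol; n(LiOH) added = 0.1572 x 0.04150 = 0.006524 mol.
Base is in excess by 0.006524 - 0.005084 = 0.001440 mol in a total volume of 0.06126 L.
[OH^-] = 0.001440/0.06126 = 0.02350 M, so pOH = 1.63 and pH = 14.00 - 1.63 = 12.37.

12.37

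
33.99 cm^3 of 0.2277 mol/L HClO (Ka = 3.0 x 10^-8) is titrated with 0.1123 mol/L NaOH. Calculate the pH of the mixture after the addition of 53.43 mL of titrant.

8.06

Initial n(HClO) = 0.2277 x 0.03399 = 0.007740 mol.
n(NaOH) added = 0.1123 x 0.05343 = 0.006000 mol, converting that many moles of HClO to ClO-.
Remaining n(HClO) = 0.001739 mol; n(ClO-) = 0.006000 mol.
By Henderson-Hasselbalch, pH = pKa + log([A^-]/[HA]) = 7.52 + log(0.006000/0.001739) = 7.52 + (+0.54) = 8.06.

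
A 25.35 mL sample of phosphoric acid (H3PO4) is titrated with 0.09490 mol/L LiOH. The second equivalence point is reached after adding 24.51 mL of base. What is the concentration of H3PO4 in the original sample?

n(LiOH) = 0.09490 x 0.02451 = 0.002326 mol.
At the second equivalence point, 2 mol OH^- react per mol H3PO4, so n(H3PO4) = 0.002326 / 2 = 0.001163 mol.
[H3PO4] = 0.001163 / 0.02535 L = 0.0459 M.

0.0459 M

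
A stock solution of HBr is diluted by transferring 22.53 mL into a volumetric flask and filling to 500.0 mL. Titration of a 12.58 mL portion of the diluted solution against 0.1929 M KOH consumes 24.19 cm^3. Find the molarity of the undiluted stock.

8.23 M

n(KOH) = 0.1929 x 0.02419 = 0.004666 mol.
n(HBr) in the aliquot = 0.004666 mol.
[diluted HBr] = 0.004666 / 0.01258 = 0.3709 M.
Dilution factor = 500.0/22.53 = 22.19, so [stock] = 0.3709 x 22.19 = 8.23 M.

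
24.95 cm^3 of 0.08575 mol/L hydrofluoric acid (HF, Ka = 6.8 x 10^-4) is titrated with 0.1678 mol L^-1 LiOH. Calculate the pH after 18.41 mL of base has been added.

12.34

n(acid) = 0.08575 x 0.02495 = 0.002139 mol; n(LiOH) added = 0.1678 x 0.01841 = 0.003089 mol.
Base is in excess by 0.003089 - 0.002139 = 0.0009497 mol in a total volume of 0.04336 L.
[OH^-] = 0.0009497/0.04336 = 0.02190 M, so pOH = 1.66 and pH = 14.00 - 1.66 = 12.34.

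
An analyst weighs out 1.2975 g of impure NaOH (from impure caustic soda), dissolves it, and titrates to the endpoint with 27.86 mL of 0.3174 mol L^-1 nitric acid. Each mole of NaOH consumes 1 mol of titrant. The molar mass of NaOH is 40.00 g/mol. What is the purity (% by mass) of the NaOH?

27.3%

n(HNO3) = 0.3174 x 0.02786 = 0.008843 mol.
n(NaOH) = 0.008843 / 1 = 0.008843 mol.
mass of NaOH = 0.008843 x 40.00 = 0.3537 g.
% purity = 0.3537 / 1.2975 x 100 = 27.3%.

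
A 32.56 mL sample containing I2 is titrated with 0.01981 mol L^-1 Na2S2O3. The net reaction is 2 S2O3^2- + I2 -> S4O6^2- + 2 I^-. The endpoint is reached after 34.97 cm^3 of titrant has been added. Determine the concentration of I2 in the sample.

0.0106 M

n(Na2S2O3) = 0.01981 x 0.03497 = 0.0006928 mol.
From the balanced equation, 2 mol Na2S2O3 reacts with 1 mol I2, so n(I2) = 0.0006928 x 1/2 = 0.0003464 mol.
[I2] = 0.0003464 / 0.03256 L = 0.0106 M.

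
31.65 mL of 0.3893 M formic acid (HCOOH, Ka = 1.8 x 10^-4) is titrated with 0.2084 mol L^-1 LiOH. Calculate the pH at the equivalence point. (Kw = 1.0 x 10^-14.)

8.44

n(HCOOH) = 0.3893 x 0.03165 = 0.01232 mol; V(LiOH) at equivalence = 0.01232/0.2084 = 0.05912 L.
At equivalence all the acid is converted to HCOO-; total volume = 0.03165 + 0.05912 = 0.09077 L, so [HCOO-] = 0.01232/0.09077 = 0.1357 M.
Kb = Kw/Ka = 1.0e-14 / 1.8 x 10^-4 = 5.56e-11.
[OH^-] = sqrt(Kb x [HCOO-]) = sqrt(5.56e-11 x 0.1357) = 2.75e-6 M.
pOH = 5.56, so pH = 14.00 - 5.56 = 8.44.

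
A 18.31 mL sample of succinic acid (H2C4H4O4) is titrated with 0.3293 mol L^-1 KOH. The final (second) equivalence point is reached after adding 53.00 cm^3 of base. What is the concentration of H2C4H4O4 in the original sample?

0.477 M

n(KOH) = 0.3293 x 0.05300 = 0.01745 mol.
At the final (second) equivalence point, 2 mol OH^- react per mol H2C4H4O4, so n(H2C4H4O4) = 0.01745 / 2 = 0.008726 mol.
[H2C4H4O4] = 0.008726 / 0.01831 L = 0.477 M.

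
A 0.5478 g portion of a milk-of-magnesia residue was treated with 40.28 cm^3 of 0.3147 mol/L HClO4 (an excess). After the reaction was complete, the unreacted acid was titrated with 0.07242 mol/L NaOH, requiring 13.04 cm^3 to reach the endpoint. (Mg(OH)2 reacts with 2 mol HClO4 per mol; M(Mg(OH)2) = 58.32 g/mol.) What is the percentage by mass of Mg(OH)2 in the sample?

62.4%

Total n(HClO4) added = 0.3147 x 0.04028 = 0.01268 mol.
n(NaOH) used = 0.07242 x 0.01304 = 0.0009444 mol, which equals the excess n(HClO4).
So n(HClO4) consumed by the sample = 0.01268 - 0.0009444 = 0.01173 mol.
n(Mg(OH)2) = 0.01173 / 2 = 0.005866 mol.
mass Mg(OH)2 = 0.005866 x 58.32 = 0.3421 g, so %Mg(OH)2 = 0.3421/0.5478 x 100 = 62.4%.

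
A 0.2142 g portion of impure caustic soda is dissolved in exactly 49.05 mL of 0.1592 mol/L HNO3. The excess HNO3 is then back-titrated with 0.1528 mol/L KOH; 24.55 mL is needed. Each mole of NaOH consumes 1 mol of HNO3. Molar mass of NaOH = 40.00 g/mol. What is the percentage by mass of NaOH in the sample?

Total n(HNO3) added = 0.1592 x 0.04905 = 0.007809 mol.
n(KOH) used = 0.1528 x 0.02455 = 0.003751 mol, which equals the excess n(HNO3).
So n(HNO3) consumed by the sample = 0.007809 - 0.003751 = 0.004058 mol.
n(NaOH) = 0.004058 / 1 = 0.004058 mol.
mass NaOH = 0.004058 x 40.00 = 0.1623 g, so %NaOH = 0.1623/0.2142 x 100 = 75.8%.

75.8%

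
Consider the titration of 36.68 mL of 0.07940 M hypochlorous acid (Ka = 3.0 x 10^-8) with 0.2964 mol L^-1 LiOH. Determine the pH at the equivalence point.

n(HClO) = 0.07940 x 0.03668 = 0.002912 mol; V(LiOH) at equivalence = 0.002912/0.2964 = 0.009826 L.
At equivalence all the acid is converted to ClO-; total volume = 0.03668 + 0.009826 = 0.04651 L, so [ClO-] = 0.002912/0.04651 = 0.06262 M.
Kb = Kw/Ka = 1.0e-14 / 3.0 x 10^-8 = 3.33e-7.
[OH^-] = sqrt(Kb x [ClO-]) = sqrt(3.33e-7 x 0.06262) = 0.000144 M.
pOH = 3.84, so pH = 14.00 - 3.84 = 10.16.

10.16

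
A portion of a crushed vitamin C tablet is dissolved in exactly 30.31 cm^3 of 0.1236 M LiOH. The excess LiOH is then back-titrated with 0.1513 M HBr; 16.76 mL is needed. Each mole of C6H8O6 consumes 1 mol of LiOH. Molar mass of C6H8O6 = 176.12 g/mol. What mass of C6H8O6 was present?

Total n(LiOH) added = 0.1236 x 0.03031 = 0.003746 mol.
n(HBr) used = 0.1513 x 0.01676 = 0.002536 mol, which equals the excess n(LiOH).
So n(LiOH) consumed by the sample = 0.003746 - 0.002536 = 0.001211 mol.
n(C6H8O6) = 0.001211 / 1 = 0.001211 mol.
mass = 0.001211 mol x 176.12 g/mol = 0.213 g.

0.213 g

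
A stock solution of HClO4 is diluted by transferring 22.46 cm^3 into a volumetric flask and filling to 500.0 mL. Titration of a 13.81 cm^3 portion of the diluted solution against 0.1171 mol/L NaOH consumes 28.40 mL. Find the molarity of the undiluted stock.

5.36 M

n(NaOH) = 0.1171 x 0.02840 = 0.003326 mol.
n(HClO4) in the aliquot = 0.003326 mol.
[diluted HClO4] = 0.003326 / 0.01381 = 0.2408 M.
Dilution factor = 500.0/22.46 = 22.26, so [stock] = 0.2408 x 22.26 = 5.36 M.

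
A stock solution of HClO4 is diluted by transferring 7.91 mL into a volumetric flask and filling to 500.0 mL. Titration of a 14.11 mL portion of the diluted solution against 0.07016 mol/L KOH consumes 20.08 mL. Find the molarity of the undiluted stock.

n(KOH) = 0.07016 x 0.02008 = 0.001409 mol.
n(HClO4) in the aliquot = 0.001409 mol.
[diluted HClO4] = 0.001409 / 0.01411 = 0.09984 M.
Dilution factor = 500.0/7.910 = 63.21, so [stock] = 0.09984 x 63.21 = 6.31 M.

6.31 M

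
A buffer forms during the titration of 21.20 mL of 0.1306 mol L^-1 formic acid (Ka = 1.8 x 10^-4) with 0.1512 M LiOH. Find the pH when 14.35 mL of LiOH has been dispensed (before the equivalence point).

4.30

Initial n(HCOOH) = 0.1306 x 0.02120 = 0.002769 mol.
n(LiOH) added = 0.1512 x 0.01435 = 0.002170 mol, converting that many moles of HCOOH to HCOO-.
Remaining n(HCOOH) = 0.0005990 mol; n(HCOO-) = 0.002170 mol.
By Henderson-Hasselbalch, pH = pKa + log([A^-]/[HA]) = 3.74 + log(0.002170/0.0005990) = 3.74 + (+0.56) = 4.30.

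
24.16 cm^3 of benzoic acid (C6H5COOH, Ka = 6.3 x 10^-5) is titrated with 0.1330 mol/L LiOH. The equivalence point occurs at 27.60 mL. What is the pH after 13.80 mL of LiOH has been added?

13.80 mL is exactly half the equivalence volume (27.60/2), i.e. the half-equivalence point.
There, n(HA) = n(A^-), so pH = pKa = -log(6.3 x 10^-5) = 4.20.

4.20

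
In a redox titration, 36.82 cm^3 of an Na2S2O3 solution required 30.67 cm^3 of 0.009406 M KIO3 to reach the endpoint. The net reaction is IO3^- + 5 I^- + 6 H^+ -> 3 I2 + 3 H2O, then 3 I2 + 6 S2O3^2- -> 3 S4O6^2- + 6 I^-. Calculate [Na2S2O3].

n(KIO3) = 0.009406 x 0.03067 = 0.0002885 mol.
From the balanced equation, 1 mol KIO3 reacts with 6 mol Na2S2O3, so n(Na2S2O3) = 0.0002885 x 6/1 = 0.001731 mol.
[Na2S2O3] = 0.001731 / 0.03682 L = 0.0470 M.

0.0470 M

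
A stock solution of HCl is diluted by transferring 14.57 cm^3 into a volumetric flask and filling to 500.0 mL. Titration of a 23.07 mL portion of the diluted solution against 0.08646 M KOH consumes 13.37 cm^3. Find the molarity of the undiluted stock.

n(KOH) = 0.08646 x 0.01337 = 0.001156 mol.
n(HCl) in the aliquot = 0.001156 mol.
[diluted HCl] = 0.001156 / 0.02307 = 0.05011 M.
Dilution factor = 500.0/14.57 = 34.32, so [stock] = 0.05011 x 34.32 = 1.72 M.

1.72 M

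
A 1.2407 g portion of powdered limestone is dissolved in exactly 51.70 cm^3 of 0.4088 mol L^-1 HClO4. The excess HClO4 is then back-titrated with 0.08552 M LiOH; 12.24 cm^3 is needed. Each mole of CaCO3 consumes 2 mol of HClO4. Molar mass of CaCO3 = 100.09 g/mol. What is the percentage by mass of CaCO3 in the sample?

81.0%

Total n(HClO4) added = 0.4088 x 0.05170 = 0.02113 mol.
n(LiOH) used = 0.08552 x 0.01224 = 0.001047 mol, which equals the excess n(HClO4).
So n(HClO4) consumed by the sample = 0.02113 - 0.001047 = 0.02009 mol.
n(CaCO3) = 0.02009 / 2 = 0.01004 mol.
mass CaCO3 = 0.01004 x 100.09 = 1.005 g, so %CaCO3 = 1.005/1.2407 x 100 = 81.0%.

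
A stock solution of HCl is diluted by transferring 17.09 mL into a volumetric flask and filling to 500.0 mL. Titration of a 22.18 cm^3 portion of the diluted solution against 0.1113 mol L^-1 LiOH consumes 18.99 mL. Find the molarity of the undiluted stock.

n(LiOH) = 0.1113 x 0.01899 = 0.002114 mol.
n(HCl) in the aliquot = 0.002114 mol.
[diluted HCl] = 0.002114 / 0.02218 = 0.09529 M.
Dilution factor = 500.0/17.09 = 29.26, so [stock] = 0.09529 x 29.26 = 2.79 M.

2.79 M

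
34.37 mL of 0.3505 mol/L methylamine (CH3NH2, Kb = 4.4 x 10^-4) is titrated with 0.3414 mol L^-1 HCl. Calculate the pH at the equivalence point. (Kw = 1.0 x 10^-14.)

n(CH3NH2) = 0.3505 x 0.03437 = 0.01205 mol; V(HCl) at equivalence = 0.01205/0.3414 = 0.03529 L.
At equivalence the base is fully converted to CH3NH3+; total volume = 0.06966 L, so [CH3NH3+] = 0.01205/0.06966 = 0.1729 M.
Ka(CH3NH3+) = Kw/Kb = 1.0e-14 / 4.4 x 10^-4 = 2.27e-11.
[H^+] = sqrt(Ka x [CH3NH3+]) = sqrt(2.27e-11 x 0.1729) = 1.98e-6 M.
pH = -log(1.98e-6) = 5.70.

5.70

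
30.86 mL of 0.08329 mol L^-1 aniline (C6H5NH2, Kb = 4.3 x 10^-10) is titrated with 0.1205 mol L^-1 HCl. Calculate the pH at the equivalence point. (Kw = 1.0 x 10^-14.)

n(C6H5NH2) = 0.08329 x 0.03086 = 0.002570 mol; V(HCl) at equivalence = 0.002570/0.1205 = 0.02133 L.
At equivalence the base is fully converted to C6H5NH3+; total volume = 0.05219 L, so [C6H5NH3+] = 0.002570/0.05219 = 0.04925 M.
Ka(C6H5NH3+) = Kw/Kb = 1.0e-14 / 4.3 x 10^-10 = 2.33e-5.
[H^+] = sqrt(Ka x [C6H5NH3+]) = sqrt(2.33e-5 x 0.04925) = 0.00107 M.
pH = -log(0.00107) = 2.97.

2.97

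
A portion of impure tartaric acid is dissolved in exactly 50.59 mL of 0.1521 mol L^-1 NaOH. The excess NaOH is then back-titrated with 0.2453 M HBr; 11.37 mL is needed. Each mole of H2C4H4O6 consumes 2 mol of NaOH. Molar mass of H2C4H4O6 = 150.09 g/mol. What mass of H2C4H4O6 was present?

Total n(NaOH) added = 0.1521 x 0.05059 = 0.007695 mol.
n(HBr) used = 0.2453 x 0.01137 = 0.002789 mol, which equals the excess n(NaOH).
So n(NaOH) consumed by the sample = 0.007695 - 0.002789 = 0.004906 mol.
n(H2C4H4O6) = 0.004906 / 2 = 0.002453 mol.
mass = 0.002453 mol x 150.09 g/mol = 0.368 g.

0.368 g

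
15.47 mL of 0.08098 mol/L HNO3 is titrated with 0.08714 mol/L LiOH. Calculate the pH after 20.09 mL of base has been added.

n(acid) = 0.08098 x 0.01547 = 0.001253 mol; n(LiOH) added = 0.08714 x 0.02009 = 0.001751 mol.
Base is in excess by 0.001751 - 0.001253 = 0.0004979 mol in a total volume of 0.03556 L.
[OH^-] = 0.0004979/0.03556 = 0.01400 M, so pOH = 1.85 and pH = 14.00 - 1.85 = 12.15.

12.15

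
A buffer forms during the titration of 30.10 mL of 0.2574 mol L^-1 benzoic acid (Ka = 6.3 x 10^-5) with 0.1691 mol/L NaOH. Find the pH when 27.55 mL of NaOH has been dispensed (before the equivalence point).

Initial n(C6H5COOH) = 0.2574 x 0.03010 = 0.007748 mol.
n(NaOH) added = 0.1691 x 0.02755 = 0.004659 mol, converting that many moles of C6H5COOH to C6H5COO-.
Remaining n(C6H5COOH) = 0.003089 mol; n(C6H5COO-) = 0.004659 mol.
By Henderson-Hasselbalch, pH = pKa + log([A^-]/[HA]) = 4.20 + log(0.004659/0.003089) = 4.20 + (+0.18) = 4.38.

4.38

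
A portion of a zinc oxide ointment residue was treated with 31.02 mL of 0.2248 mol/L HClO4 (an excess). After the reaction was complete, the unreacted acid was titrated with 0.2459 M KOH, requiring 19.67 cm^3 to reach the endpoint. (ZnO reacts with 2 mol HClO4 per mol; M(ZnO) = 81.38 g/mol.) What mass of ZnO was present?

Total n(HClO4) added = 0.2248 x 0.03102 = 0.006973 mol.
n(KOH) used = 0.2459 x 0.01967 = 0.004837 mol, which equals the excess n(HClO4).
So n(HClO4) consumed by the sample = 0.006973 - 0.004837 = 0.002136 mol.
n(ZnO) = 0.002136 / 2 = 0.001068 mol.
mass = 0.001068 mol x 81.38 g/mol = 0.0869 g.

0.0869 g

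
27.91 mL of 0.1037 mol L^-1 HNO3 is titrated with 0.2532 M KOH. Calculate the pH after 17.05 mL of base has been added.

12.50

n(acid) = 0.1037 x 0.02791 = 0.002894 mol; n(KOH) added = 0.2532 x 0.01705 = 0.004317 mol.
Base is in excess by 0.004317 - 0.002894 = 0.001423 mol in a total volume of 0.04496 L.
[OH^-] = 0.001423/0.04496 = 0.03165 M, so pOH = 1.50 and pH = 14.00 - 1.50 = 12.50.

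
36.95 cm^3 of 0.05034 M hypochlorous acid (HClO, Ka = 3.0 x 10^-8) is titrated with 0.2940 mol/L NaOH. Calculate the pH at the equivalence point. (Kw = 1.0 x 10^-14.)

10.08

n(HClO) = 0.05034 x 0.03695 = 0.001860 mol; V(NaOH) at equivalence = 0.001860/0.2940 = 0.006327 L.
At equivalence all the acid is converted to ClO-; total volume = 0.03695 + 0.006327 = 0.04328 L, so [ClO-] = 0.001860/0.04328 = 0.04298 M.
Kb = Kw/Ka = 1.0e-14 / 3.0 x 10^-8 = 3.33e-7.
[OH^-] = sqrt(Kb x [ClO-]) = sqrt(3.33e-7 x 0.04298) = 0.000120 M.
pOH = 3.92, so pH = 14.00 - 3.92 = 10.08.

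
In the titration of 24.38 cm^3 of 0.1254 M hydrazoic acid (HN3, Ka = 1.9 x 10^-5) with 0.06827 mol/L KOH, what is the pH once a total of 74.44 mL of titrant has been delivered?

n(acid) = 0.1254 x 0.02438 = 0.003057 mol; n(KOH) added = 0.06827 x 0.07444 = 0.005082 mol.
Base is in excess by 0.005082 - 0.003057 = 0.002025 mol in a total volume of 0.09882 L.
[OH^-] = 0.002025/0.09882 = 0.02049 M, so pOH = 1.69 and pH = 14.00 - 1.69 = 12.31.

12.31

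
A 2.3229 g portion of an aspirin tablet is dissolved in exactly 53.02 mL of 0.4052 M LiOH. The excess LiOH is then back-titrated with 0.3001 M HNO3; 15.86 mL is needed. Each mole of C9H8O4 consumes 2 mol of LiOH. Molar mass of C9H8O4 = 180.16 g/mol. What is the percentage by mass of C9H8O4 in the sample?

64.9%

Total n(LiOH) added = 0.4052 x 0.05302 = 0.02148 mol.
n(HNO3) used = 0.3001 x 0.01586 = 0.004760 mol, which equals the excess n(LiOH).
So n(LiOH) consumed by the sample = 0.02148 - 0.004760 = 0.01672 mol.
n(C9H8O4) = 0.01672 / 2 = 0.008362 mol.
mass C9H8O4 = 0.008362 x 180.16 = 1.507 g, so %C9H8O4 = 1.507/2.3229 x 100 = 64.9%.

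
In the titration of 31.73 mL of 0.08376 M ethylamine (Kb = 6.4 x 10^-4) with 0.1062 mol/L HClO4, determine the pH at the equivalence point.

n(C2H5NH2) = 0.08376 x 0.03173 = 0.002658 mol; V(HClO4) at equivalence = 0.002658/0.1062 = 0.02503 L.
At equivalence the base is fully converted to C2H5NH3+; total volume = 0.05676 L, so [C2H5NH3+] = 0.002658/0.05676 = 0.04683 M.
Ka(C2H5NH3+) = Kw/Kb = 1.0e-14 / 6.4 x 10^-4 = 1.56e-11.
[H^+] = sqrt(Ka x [C2H5NH3+]) = sqrt(1.56e-11 x 0.04683) = 8.55e-7 M.
pH = -log(8.55e-7) = 6.07.

6.07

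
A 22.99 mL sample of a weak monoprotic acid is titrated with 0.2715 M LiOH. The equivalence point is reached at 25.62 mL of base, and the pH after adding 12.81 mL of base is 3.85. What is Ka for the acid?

12.81 mL is half of the equivalence volume, so this is the half-equivalence point where [HA] = [A^-].
At half-equivalence pH = pKa, so pKa = 3.85.
Ka = 10^(-3.85) = 1.4 x 10^-4.

1.4 x 10^-4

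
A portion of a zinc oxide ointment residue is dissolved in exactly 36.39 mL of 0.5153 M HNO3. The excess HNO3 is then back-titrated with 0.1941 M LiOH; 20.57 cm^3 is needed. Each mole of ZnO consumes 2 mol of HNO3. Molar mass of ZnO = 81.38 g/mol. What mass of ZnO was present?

0.601 g

Total n(HNO3) added = 0.5153 x 0.03639 = 0.01875 mol.
n(LiOH) used = 0.1941 x 0.02057 = 0.003993 mol, which equals the excess n(HNO3).
So n(HNO3) consumed by the sample = 0.01875 - 0.003993 = 0.01476 mol.
n(ZnO) = 0.01476 / 2 = 0.007380 mol.
mass = 0.007380 mol x 81.38 g/mol = 0.601 g.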